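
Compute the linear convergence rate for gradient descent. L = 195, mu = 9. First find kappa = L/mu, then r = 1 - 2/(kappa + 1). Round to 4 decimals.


Step 1: Compute the condition number.
kappa = L/mu = 195/9 = 21.6667
Step 2: Compute the convergence rate.
r = 1 - 2/(kappa + 1) = 1 - 2*mu/(L + mu) = (L - mu)/(L + mu) = 186/204 = 0.9118


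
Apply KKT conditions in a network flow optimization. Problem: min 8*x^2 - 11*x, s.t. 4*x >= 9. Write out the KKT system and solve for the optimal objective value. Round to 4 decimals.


Step 1: Try lambda = 0 (constraint inactive).
x_unc = 11/(2*8) = 0.6875
Check: 4*0.6875 = 2.75 < 9 -- violated!
Step 2: Constraint must be active: 4*x = 9
x* = 9/4 = 2.25
lambda = (2*8*2.25 - 11)/4 = 6.25
Step 3: Compute optimal value.
f(x*) = 8*2.25^2 - 11*2.25 = 15.75


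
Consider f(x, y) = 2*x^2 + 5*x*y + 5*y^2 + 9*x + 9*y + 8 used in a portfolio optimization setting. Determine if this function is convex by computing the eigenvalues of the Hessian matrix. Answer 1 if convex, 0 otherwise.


The Hessian of f(x,y) = 2*x^2 + 5*x*y + 5*y^2 + 9*x + 9*y + 8 is:
H = [[4, 5], [5, 10]]
Trace = 4 + 10 = 14
Determinant = 4*10 - (5)^2 = 15
Discriminant = (14)^2 - 4*15 = 136.0
Eigenvalues: lambda_1 = 1.169, lambda_2 = 12.831
The function is convex.

1


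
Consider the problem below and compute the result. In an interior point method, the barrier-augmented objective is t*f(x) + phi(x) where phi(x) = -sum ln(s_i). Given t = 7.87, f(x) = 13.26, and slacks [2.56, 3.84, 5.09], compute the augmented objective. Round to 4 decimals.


Step 1: Compute log-barrier.
ln values: [0.94, 1.3455, 1.6273]
phi = -(0.94 + 1.3455 + 1.6273) = -3.9128
Step 2: Compute augmented objective.
t*f(x) = 7.87*13.26 = 104.3562
Total = 104.3562 - 3.9128 = 100.4434


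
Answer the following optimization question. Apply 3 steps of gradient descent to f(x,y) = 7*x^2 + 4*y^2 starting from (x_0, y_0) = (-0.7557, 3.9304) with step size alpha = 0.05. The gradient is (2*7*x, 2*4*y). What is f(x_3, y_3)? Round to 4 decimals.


Gradient descent on f(x,y) = 7*x^2 + 4*y^2.
Starting point: (-0.7557, 3.9304), alpha = 0.05
Step 1: grad_x = 2*7*-0.7557 = -10.5798, grad_y = 2*4*3.9304 = 31.4432
  x_1 = -0.7557 - 0.05*-10.5798 = -0.2267
  y_1 = 3.9304 - 0.05*31.4432 = 2.3582
Step 2: grad_x = 2*7*-0.2267 = -3.1739, grad_y = 2*4*2.3582 = 18.8659
  x_2 = -0.2267 - 0.05*-3.1739 = -0.068
  y_2 = 2.3582 - 0.05*18.8659 = 1.4149
Step 3: grad_x = 2*7*-0.068 = -0.9522, grad_y = 2*4*1.4149 = 11.3196
  x_3 = -0.068 - 0.05*-0.9522 = -0.0204
  y_3 = 1.4149 - 0.05*11.3196 = 0.849
f(-0.0204, 0.849) = 7*(-0.0204)^2 + 4*0.849^2 = 2.8859


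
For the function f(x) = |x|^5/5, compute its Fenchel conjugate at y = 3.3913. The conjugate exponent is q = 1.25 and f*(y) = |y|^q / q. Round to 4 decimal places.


The conjugate exponent q satisfies 1/p + 1/q = 1.
p = 5, so q = 5/(5 - 1) = 1.25
|y|^q = 3.3913^1.25 = 4.6021
f*(3.3913) = 4.6021 / 1.25 = 3.6817


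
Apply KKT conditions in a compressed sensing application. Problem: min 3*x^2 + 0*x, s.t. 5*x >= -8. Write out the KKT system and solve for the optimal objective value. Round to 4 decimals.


Step 1: Try lambda = 0 (constraint inactive).
Stationarity: 2*3*x + 0 = 0
x* = 0/(2*3) = 0.0
Check constraint: 5*0.0 = 0.0 >= -8 -- satisfied.
Step 2: Compute optimal value.
f(x*) = 3*0.0^2 + 0*0.0 = 0.0


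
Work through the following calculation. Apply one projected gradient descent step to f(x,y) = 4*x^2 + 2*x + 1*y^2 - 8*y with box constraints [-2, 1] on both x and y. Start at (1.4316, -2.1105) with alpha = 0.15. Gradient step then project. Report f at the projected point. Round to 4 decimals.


Step 1: Compute gradient at (1.4316, -2.1105).
grad_x = 2*4*1.4316 + 2 = 13.4528
grad_y = 2*1*-2.1105 - 8 = -12.221
Step 2: Gradient step.
x_raw = 1.4316 - 0.15*13.4528 = -0.5863
y_raw = -2.1105 - 0.15*-12.221 = -0.2774
Step 3: Project onto [-2, 1].
x_proj = clip(-0.5863) = -0.5863
y_proj = clip(-0.2774) = -0.2774
Step 4: Evaluate f.
f(-0.5863, -0.2774) = 2.4982


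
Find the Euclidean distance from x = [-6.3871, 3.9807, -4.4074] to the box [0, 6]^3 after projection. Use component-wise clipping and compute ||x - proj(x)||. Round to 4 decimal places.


Project each component onto [0, 6].
clip(-6.3871) = 0.0, clip(3.9807) = 3.9807, clip(-4.4074) = 0.0
Projection = [0.0, 3.9807, 0.0]
Squared diffs: [40.795, 0.0, 19.4252]
Distance = sqrt(60.2202) = 7.7602


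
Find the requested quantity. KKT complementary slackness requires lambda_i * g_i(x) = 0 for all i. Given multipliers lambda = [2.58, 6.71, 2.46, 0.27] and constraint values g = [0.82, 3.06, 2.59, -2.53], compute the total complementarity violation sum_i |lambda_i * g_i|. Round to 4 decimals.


KKT complementary slackness check:
lambda_1 * g_1 = 2.58 * 0.82 = 2.1156
lambda_2 * g_2 = 6.71 * 3.06 = 20.5326
lambda_3 * g_3 = 2.46 * 2.59 = 6.3714
lambda_4 * g_4 = 0.27 * -2.53 = -0.6831
Total violation = 2.1156 + 20.5326 + 6.3714 + 0.6831 = 29.7027


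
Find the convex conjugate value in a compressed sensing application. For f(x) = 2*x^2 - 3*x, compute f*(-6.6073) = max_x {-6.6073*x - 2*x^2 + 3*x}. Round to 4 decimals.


f*(y) = sup_x {y*x - a*x^2 - b*x} = sup_x {(y-b)*x - a*x^2}
FOC: (y - b) - 2a*x = 0 => x* = (y - b)/(2a)
x* = (-6.6073 + 3)/(2*2) = -0.9018
f*(-6.6073) = (y-b)^2/(4a) = (-6.6073 + 3)^2/(4*2)
= 13.0126/8 = 1.6266


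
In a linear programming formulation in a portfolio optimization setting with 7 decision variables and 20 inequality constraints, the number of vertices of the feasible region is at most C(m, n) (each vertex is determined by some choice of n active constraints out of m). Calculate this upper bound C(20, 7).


Each vertex corresponds to some choice of n active constraints out of m, so the number of vertices is at most C(m, n) = m! / (n!(m-n)!).
m = 20, n = 7
Numerator: 20 * 19 * 18 * 17 * 16 * 15 * 14
Denominator: 7! = 5040
C(20, 7) = 77520


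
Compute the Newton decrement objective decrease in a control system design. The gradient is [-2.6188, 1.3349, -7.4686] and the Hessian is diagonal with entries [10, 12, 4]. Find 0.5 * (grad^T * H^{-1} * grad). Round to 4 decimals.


Step 1: H is diagonal, so H^(-1) * g = [-0.2619, 0.1112, -1.8672].
Step 2: g^T H^(-1) g = sum_i g_i^2 / H_ii
  = (-2.6188)^2/10 + (1.3349)^2/12 + (-7.4686)^2/4
  = 0.6858 + 0.1485 + 13.945 = 14.7793
Step 3: Objective decrease = 0.5 * g^T H^(-1) g = 7.3897


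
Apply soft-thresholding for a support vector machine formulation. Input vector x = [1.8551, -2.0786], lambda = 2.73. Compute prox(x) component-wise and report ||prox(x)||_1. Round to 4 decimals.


Soft-thresholding with lambda = 2.73:
prox(1.8551) = sign(1.8551)*max(|1.8551| - 2.73, 0) = 0.0
prox(-2.0786) = sign(-2.0786)*max(|-2.0786| - 2.73, 0) = 0.0
prox(x) = [0.0, 0.0]
||prox(x)||_1 = 0.0 + 0.0 = 0.0


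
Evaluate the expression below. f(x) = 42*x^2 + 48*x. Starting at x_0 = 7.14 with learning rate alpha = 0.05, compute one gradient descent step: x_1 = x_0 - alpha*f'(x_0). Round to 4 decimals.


We compute the gradient at x_0 and apply the update.
f'(x) = 84*x + 48
f'(7.14) = 84*7.14 + 48 = 647.76
x_1 = 7.14 - 0.05*647.76 = -25.248


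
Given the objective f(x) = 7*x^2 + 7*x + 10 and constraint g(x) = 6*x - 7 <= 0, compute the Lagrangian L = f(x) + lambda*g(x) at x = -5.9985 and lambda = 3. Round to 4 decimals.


Step 1: Evaluate f(x).
f(-5.9985) = 7*(-5.9985)^2 + 7*(-5.9985) + 10 = 219.8845
Step 2: Evaluate g(x).
g(-5.9985) = 6*-5.9985 - 7 = -42.991
Step 3: Compute Lagrangian.
L = 219.8845 + 3*-42.991 = 90.9115


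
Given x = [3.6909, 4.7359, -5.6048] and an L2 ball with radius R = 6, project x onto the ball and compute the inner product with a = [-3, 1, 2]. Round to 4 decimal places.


Step 1: Compute ||x|| (intermediates to 6 decimals).
||x|| = sqrt(3.6909^2 + 4.7359^2 + (-5.6048)^2) = 8.213725
Step 2: Project.
Since ||x|| > R, scale = R/||x|| = 6/8.213725 = 0.730485, proj(x) = scale * x
proj(x) = [2.696147, 3.459504, -4.094222]
Step 3: Dot product.
a^T * proj(x) = -3*2.696147 + 1*3.459504 + 2*(-4.094222) = -12.8174


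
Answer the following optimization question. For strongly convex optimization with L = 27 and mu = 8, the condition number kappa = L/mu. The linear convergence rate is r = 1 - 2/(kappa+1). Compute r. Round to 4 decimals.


Step 1: Compute the condition number.
kappa = L/mu = 27/8 = 3.375
Step 2: Compute the convergence rate.
r = 1 - 2/(kappa + 1) = 1 - 2*mu/(L + mu) = (L - mu)/(L + mu) = 19/35 = 0.5429


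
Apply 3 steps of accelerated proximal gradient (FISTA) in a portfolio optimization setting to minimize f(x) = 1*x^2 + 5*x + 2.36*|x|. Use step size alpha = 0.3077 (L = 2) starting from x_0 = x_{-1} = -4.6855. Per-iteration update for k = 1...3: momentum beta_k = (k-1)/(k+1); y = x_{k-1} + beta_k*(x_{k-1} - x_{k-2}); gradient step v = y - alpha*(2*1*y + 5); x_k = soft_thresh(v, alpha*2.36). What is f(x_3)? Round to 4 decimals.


FISTA on f(x) = 1*x^2 + 5*x + 2.36*|x|
L = 2, alpha = 0.3077
Iteration 1: beta = 0.0, y = -4.6855 + 0.0*(-4.6855 + 4.6855) = -4.6855
  grad(y) = -4.371, v = y - alpha*grad = -3.3405
  prox(v) = soft_thresh(-3.3405, 0.7262) = -2.6144
Iteration 2: beta = 0.3333, y = -2.6144 + 0.3333*(-2.6144 + 4.6855) = -1.924
  grad(y) = 1.152, v = y - alpha*grad = -2.2785
  prox(v) = soft_thresh(-2.2785, 0.7262) = -1.5523
Iteration 3: beta = 0.5, y = -1.5523 + 0.5*(-1.5523 + 2.6144) = -1.0213
  grad(y) = 2.9575, v = y - alpha*grad = -1.9313
  prox(v) = soft_thresh(-1.9313, 0.7262) = -1.2051
f(x_3) = 1*(-1.2051)^2 + 5*(-1.2051) + 2.36*|-1.2051| = -1.7292


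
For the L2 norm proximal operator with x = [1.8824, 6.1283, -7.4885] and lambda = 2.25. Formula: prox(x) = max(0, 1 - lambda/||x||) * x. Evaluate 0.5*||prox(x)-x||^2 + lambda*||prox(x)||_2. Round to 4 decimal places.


Step 1: Compute ||x||.
||x|| = 9.8578
Step 2: Compute scaling factor.
scale = max(0, 1 - 2.25/9.8578) = 0.7718
Step 3: prox(x) = [1.4528, 4.7295, -5.7793]
||prox(x)|| = 7.6078
Step 4: Proximal objective.
0.5*||prox-x||^2 = 2.5313
lambda*||prox|| = 17.1176
Total = 19.6489


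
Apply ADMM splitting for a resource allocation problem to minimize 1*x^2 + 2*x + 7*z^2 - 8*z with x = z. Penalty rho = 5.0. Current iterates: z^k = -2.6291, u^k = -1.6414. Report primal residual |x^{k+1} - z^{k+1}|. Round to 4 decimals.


ADMM iteration with rho = 5.0, z^k = -2.6291, u^k = -1.6414
Step 1: x-update.
Minimize 1*x^2 + 2*x + (5.0/2)*(x + 2.6291 - 1.6414)^2
FOC: (2*1 + 5.0)*x = -2 + 5.0*(-2.6291 + 1.6414)
x^{k+1} = -0.9912
Step 2: z-update.
Minimize 7*z^2 - 8*z + (5.0/2)*(-0.9912 - z - 1.6414)^2
FOC: (2*7 + 5.0)*z = 8 + 5.0*(-0.9912 - 1.6414)
z^{k+1} = -0.2717
Step 3: u-update.
u^{k+1} = -1.6414 - 0.9912 + 0.2717 = -2.3609
Step 4: Primal residual = |-0.9912 + 0.2717| = 0.7195


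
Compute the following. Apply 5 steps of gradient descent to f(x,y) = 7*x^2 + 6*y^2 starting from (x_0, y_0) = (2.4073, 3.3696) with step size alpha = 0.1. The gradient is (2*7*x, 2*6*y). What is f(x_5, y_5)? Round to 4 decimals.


Gradient descent on f(x,y) = 7*x^2 + 6*y^2.
Starting point: (2.4073, 3.3696), alpha = 0.1
Step 1: grad_x = 2*7*2.4073 = 33.7022, grad_y = 2*6*3.3696 = 40.4352
  x_1 = 2.4073 - 0.1*33.7022 = -0.9629
  y_1 = 3.3696 - 0.1*40.4352 = -0.6739
Step 2: grad_x = 2*7*-0.9629 = -13.4809, grad_y = 2*6*-0.6739 = -8.087
  x_2 = -0.9629 - 0.1*-13.4809 = 0.3852
  y_2 = -0.6739 - 0.1*-8.087 = 0.1348
Step 3: grad_x = 2*7*0.3852 = 5.3924, grad_y = 2*6*0.1348 = 1.6174
  x_3 = 0.3852 - 0.1*5.3924 = -0.1541
  y_3 = 0.1348 - 0.1*1.6174 = -0.027
Step 4: grad_x = 2*7*-0.1541 = -2.1569, grad_y = 2*6*-0.027 = -0.3235
  x_4 = -0.1541 - 0.1*-2.1569 = 0.0616
  y_4 = -0.027 - 0.1*-0.3235 = 0.0054
Step 5: grad_x = 2*7*0.0616 = 0.8628, grad_y = 2*6*0.0054 = 0.0647
  x_5 = 0.0616 - 0.1*0.8628 = -0.0247
  y_5 = 0.0054 - 0.1*0.0647 = -0.0011
f(-0.0247, -0.0011) = 7*(-0.0247)^2 + 6*(-0.0011)^2 = 0.0043


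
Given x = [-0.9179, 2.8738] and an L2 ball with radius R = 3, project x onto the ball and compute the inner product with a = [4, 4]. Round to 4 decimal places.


Step 1: Compute ||x|| (intermediates to 6 decimals).
||x|| = sqrt((-0.9179)^2 + 2.8738^2) = 3.016831
Step 2: Project.
Since ||x|| > R, scale = R/||x|| = 3/3.016831 = 0.994421, proj(x) = scale * x
proj(x) = [-0.912779, 2.857767]
Step 3: Dot product.
a^T * proj(x) = 4*(-0.912779) + 4*2.857767 = 7.78


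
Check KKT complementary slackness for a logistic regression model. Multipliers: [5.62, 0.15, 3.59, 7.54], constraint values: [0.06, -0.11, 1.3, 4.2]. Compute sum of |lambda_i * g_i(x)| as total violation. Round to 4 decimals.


KKT complementary slackness check:
lambda_1 * g_1 = 5.62 * 0.06 = 0.3372
lambda_2 * g_2 = 0.15 * -0.11 = -0.0165
lambda_3 * g_3 = 3.59 * 1.3 = 4.667
lambda_4 * g_4 = 7.54 * 4.2 = 31.668
Total violation = 0.3372 + 0.0165 + 4.667 + 31.668 = 36.6887


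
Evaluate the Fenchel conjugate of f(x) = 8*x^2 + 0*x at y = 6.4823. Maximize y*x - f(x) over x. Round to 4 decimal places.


f*(y) = sup_x {y*x - a*x^2 - b*x} = sup_x {(y-b)*x - a*x^2}
FOC: (y - b) - 2a*x = 0 => x* = (y - b)/(2a)
x* = (6.4823 - 0)/(2*8) = 0.4051
f*(6.4823) = (y-b)^2/(4a) = (6.4823 - 0)^2/(4*8)
= 42.0202/32 = 1.3131


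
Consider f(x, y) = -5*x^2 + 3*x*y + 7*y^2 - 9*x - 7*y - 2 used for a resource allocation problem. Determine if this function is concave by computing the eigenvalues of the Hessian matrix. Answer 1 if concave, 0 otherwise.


The Hessian of f(x,y) = -5*x^2 + 3*x*y + 7*y^2 - 9*x - 7*y - 2 is:
H = [[-10, 3], [3, 14]]
Trace = -10 + 14 = 4
Determinant = -10*14 - (3)^2 = -149
Discriminant = (4)^2 - 4*-149 = 612.0
Eigenvalues: lambda_1 = -10.3693, lambda_2 = 14.3693
The function is not concave.

0


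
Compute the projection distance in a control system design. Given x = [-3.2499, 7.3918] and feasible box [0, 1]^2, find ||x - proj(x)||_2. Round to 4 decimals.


Project each component onto [0, 1].
clip(-3.2499) = 0.0, clip(7.3918) = 1.0
Projection = [0.0, 1.0]
Squared diffs: [10.5619, 40.8551]
Distance = sqrt(51.417) = 7.1706


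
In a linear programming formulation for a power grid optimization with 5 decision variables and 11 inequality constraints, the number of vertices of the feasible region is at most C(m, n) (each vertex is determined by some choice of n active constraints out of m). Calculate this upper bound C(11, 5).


Each vertex corresponds to some choice of n active constraints out of m, so the number of vertices is at most C(m, n) = m! / (n!(m-n)!).
m = 11, n = 5
Numerator: 11 * 10 * 9 * 8 * 7
Denominator: 5! = 120
C(11, 5) = 462


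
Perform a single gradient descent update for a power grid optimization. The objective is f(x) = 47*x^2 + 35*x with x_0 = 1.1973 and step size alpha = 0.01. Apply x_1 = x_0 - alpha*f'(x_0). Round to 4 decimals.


We compute the gradient at x_0 and apply the update.
f'(x) = 94*x + 35
f'(1.1973) = 94*1.1973 + 35 = 147.5462
x_1 = 1.1973 - 0.01*147.5462 = -0.2782


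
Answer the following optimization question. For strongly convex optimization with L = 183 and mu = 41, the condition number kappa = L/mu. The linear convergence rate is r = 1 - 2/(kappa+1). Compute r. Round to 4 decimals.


Step 1: Compute the condition number.
kappa = L/mu = 183/41 = 4.4634
Step 2: Compute the convergence rate.
r = 1 - 2/(kappa + 1) = 1 - 2*mu/(L + mu) = (L - mu)/(L + mu) = 142/224 = 0.6339


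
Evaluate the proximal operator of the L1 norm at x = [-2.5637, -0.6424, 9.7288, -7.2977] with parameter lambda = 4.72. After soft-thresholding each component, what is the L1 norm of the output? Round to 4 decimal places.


Soft-thresholding with lambda = 4.72:
prox(-2.5637) = sign(-2.5637)*max(|-2.5637| - 4.72, 0) = 0.0
prox(-0.6424) = sign(-0.6424)*max(|-0.6424| - 4.72, 0) = 0.0
prox(9.7288) = sign(9.7288)*max(|9.7288| - 4.72, 0) = 5.0088
prox(-7.2977) = sign(-7.2977)*max(|-7.2977| - 4.72, 0) = -2.5777
prox(x) = [0.0, 0.0, 5.0088, -2.5777]
||prox(x)||_1 = 0.0 + 0.0 + 5.0088 + 2.5777 = 7.5865


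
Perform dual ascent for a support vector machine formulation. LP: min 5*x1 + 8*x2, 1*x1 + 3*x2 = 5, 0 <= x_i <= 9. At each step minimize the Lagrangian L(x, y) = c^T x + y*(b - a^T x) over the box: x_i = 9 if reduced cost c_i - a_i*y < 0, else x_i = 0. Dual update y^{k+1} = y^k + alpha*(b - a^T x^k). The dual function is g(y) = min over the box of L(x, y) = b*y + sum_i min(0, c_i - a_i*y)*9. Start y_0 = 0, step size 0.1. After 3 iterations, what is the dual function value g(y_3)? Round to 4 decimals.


Dual ascent for LP: min 5*x1 + 8*x2, 1*x1 + 3*x2 = 5, 0 <= x_i <= 9
Step 1: y^k = 0.0, reduced costs: (5.0, 8.0)
  x^k = (0.0, 0.0), subgradient = b - a^T x = 5.0
  y^{k+1} = 0.0 + 0.1*5.0 = 0.5
Step 2: y^k = 0.5, reduced costs: (4.5, 6.5)
  x^k = (0.0, 0.0), subgradient = b - a^T x = 5.0
  y^{k+1} = 0.5 + 0.1*5.0 = 1.0
Step 3: y^k = 1.0, reduced costs: (4.0, 5.0)
  x^k = (0.0, 0.0), subgradient = b - a^T x = 5.0
  y^{k+1} = 1.0 + 0.1*5.0 = 1.5
Dual objective at y_3 = 1.5: reduced costs (3.5, 3.5), box minimizer x = (0.0, 0.0)
g(y_3) = b*y + (c1 - a1*y)*x1 + (c2 - a2*y)*x2 = 5*1.5 + 3.5*0.0 + 3.5*0.0 = 7.5 + 0.0 + 0.0 = 7.5


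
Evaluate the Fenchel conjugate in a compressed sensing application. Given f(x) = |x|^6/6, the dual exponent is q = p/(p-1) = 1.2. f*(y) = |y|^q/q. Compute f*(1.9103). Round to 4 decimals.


The conjugate exponent q satisfies 1/p + 1/q = 1.
p = 6, so q = 6/(6 - 1) = 1.2
|y|^q = 1.9103^1.2 = 2.1743
f*(1.9103) = 2.1743 / 1.2 = 1.8119


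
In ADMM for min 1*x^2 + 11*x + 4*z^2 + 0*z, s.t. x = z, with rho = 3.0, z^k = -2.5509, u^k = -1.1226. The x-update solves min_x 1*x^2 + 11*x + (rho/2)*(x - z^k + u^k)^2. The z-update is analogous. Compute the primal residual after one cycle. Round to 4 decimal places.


ADMM iteration with rho = 3.0, z^k = -2.5509, u^k = -1.1226
Step 1: x-update.
Minimize 1*x^2 + 11*x + (3.0/2)*(x + 2.5509 - 1.1226)^2
FOC: (2*1 + 3.0)*x = -11 + 3.0*(-2.5509 + 1.1226)
x^{k+1} = -3.057
Step 2: z-update.
Minimize 4*z^2 + 0*z + (3.0/2)*(-3.057 - z - 1.1226)^2
FOC: (2*4 + 3.0)*z = 0 + 3.0*(-3.057 - 1.1226)
z^{k+1} = -1.1399
Step 3: u-update.
u^{k+1} = -1.1226 - 3.057 + 1.1399 = -3.0397
Step 4: Primal residual = |-3.057 + 1.1399| = 1.9171


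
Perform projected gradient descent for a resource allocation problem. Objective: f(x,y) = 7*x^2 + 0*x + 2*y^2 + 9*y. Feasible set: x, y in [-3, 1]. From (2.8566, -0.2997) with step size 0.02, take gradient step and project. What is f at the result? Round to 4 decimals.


Step 1: Compute gradient at (2.8566, -0.2997).
grad_x = 2*7*2.8566 + 0 = 39.9924
grad_y = 2*2*-0.2997 + 9 = 7.8012
Step 2: Gradient step.
x_raw = 2.8566 - 0.02*39.9924 = 2.0568
y_raw = -0.2997 - 0.02*7.8012 = -0.4557
Step 3: Project onto [-3, 1].
x_proj = clip(2.0568) = 1.0
y_proj = clip(-0.4557) = -0.4557
Step 4: Evaluate f.
f(1.0, -0.4557) = 3.3139


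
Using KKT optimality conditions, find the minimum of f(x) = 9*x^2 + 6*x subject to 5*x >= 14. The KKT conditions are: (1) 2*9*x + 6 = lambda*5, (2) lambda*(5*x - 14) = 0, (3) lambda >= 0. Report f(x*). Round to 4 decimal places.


Step 1: Try lambda = 0 (constraint inactive).
x_unc = -6/(2*9) = -0.3333
Check: 5*-0.3333 = -1.6665 < 14 -- violated!
Step 2: Constraint must be active: 5*x = 14
x* = 14/5 = 2.8
lambda = (2*9*2.8 + 6)/5 = 11.28
Step 3: Compute optimal value.
f(x*) = 9*2.8^2 + 6*2.8 = 87.36


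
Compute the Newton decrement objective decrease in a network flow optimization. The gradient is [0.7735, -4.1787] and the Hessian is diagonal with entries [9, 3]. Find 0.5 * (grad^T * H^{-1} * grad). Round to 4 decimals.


Step 1: H is diagonal, so H^(-1) * g = [0.0859, -1.3929].
Step 2: g^T H^(-1) g = sum_i g_i^2 / H_ii
  = (0.7735)^2/9 + (-4.1787)^2/3
  = 0.0665 + 5.8205 = 5.887
Step 3: Objective decrease = 0.5 * g^T H^(-1) g = 2.9435


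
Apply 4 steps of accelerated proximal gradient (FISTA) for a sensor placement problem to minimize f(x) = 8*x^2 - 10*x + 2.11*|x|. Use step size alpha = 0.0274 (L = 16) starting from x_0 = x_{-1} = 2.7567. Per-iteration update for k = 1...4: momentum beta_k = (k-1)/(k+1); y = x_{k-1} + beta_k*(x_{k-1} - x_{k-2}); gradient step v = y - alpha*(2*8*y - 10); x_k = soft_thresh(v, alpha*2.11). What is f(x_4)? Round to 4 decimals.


FISTA on f(x) = 8*x^2 - 10*x + 2.11*|x|
L = 16, alpha = 0.0274
Iteration 1: beta = 0.0, y = 2.7567 + 0.0*(2.7567 - 2.7567) = 2.7567
  grad(y) = 34.1072, v = y - alpha*grad = 1.8222
  prox(v) = soft_thresh(1.8222, 0.0578) = 1.7643
Iteration 2: beta = 0.3333, y = 1.7643 + 0.3333*(1.7643 - 2.7567) = 1.4336
  grad(y) = 12.937, v = y - alpha*grad = 1.0791
  prox(v) = soft_thresh(1.0791, 0.0578) = 1.0213
Iteration 3: beta = 0.5, y = 1.0213 + 0.5*(1.0213 - 1.7643) = 0.6497
  grad(y) = 0.3958, v = y - alpha*grad = 0.6389
  prox(v) = soft_thresh(0.6389, 0.0578) = 0.5811
Iteration 4: beta = 0.6, y = 0.5811 + 0.6*(0.5811 - 1.0213) = 0.317
  grad(y) = -4.9286, v = y - alpha*grad = 0.452
  prox(v) = soft_thresh(0.452, 0.0578) = 0.3942
f(x_4) = 8*0.3942^2 - 10*0.3942 + 2.11*|0.3942| = -1.8671


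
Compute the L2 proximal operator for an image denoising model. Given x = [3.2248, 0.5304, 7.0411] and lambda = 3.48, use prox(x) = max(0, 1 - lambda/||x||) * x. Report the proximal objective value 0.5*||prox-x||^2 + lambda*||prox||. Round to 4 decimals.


Step 1: Compute ||x||.
||x|| = 7.7626
Step 2: Compute scaling factor.
scale = max(0, 1 - 3.48/7.7626) = 0.5517
Step 3: prox(x) = [1.7791, 0.2926, 3.8845]
||prox(x)|| = 4.2826
Step 4: Proximal objective.
0.5*||prox-x||^2 = 6.0552
lambda*||prox|| = 14.9034
Total = 20.9586


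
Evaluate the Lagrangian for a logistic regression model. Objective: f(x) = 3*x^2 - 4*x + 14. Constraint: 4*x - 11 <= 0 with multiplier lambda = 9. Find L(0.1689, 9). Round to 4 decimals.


Step 1: Evaluate f(x).
f(0.1689) = 3*0.1689^2 - 4*0.1689 + 14 = 13.41
Step 2: Evaluate g(x).
g(0.1689) = 4*0.1689 - 11 = -10.3244
Step 3: Compute Lagrangian.
L = 13.41 + 9*-10.3244 = -79.5096


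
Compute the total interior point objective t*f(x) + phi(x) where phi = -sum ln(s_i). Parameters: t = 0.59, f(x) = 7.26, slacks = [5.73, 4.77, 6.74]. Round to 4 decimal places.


Step 1: Compute log-barrier.
ln values: [1.7457, 1.5623, 1.9081]
phi = -(1.7457 + 1.5623 + 1.9081) = -5.2161
Step 2: Compute augmented objective.
t*f(x) = 0.59*7.26 = 4.2834
Total = 4.2834 - 5.2161 = -0.9327


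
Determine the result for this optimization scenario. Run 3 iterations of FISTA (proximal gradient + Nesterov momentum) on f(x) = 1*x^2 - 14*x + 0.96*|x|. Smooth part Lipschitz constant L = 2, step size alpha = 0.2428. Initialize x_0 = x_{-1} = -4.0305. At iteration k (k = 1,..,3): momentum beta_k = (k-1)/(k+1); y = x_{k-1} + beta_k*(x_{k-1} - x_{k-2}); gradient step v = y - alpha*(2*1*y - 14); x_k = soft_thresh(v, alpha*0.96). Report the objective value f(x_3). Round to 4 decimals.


FISTA on f(x) = 1*x^2 - 14*x + 0.96*|x|
L = 2, alpha = 0.2428
Iteration 1: beta = 0.0, y = -4.0305 + 0.0*(-4.0305 + 4.0305) = -4.0305
  grad(y) = -22.061, v = y - alpha*grad = 1.3259
  prox(v) = soft_thresh(1.3259, 0.2331) = 1.0928
Iteration 2: beta = 0.3333, y = 1.0928 + 0.3333*(1.0928 + 4.0305) = 2.8006
  grad(y) = -8.3988, v = y - alpha*grad = 4.8398
  prox(v) = soft_thresh(4.8398, 0.2331) = 4.6067
Iteration 3: beta = 0.5, y = 4.6067 + 0.5*(4.6067 - 1.0928) = 6.3637
  grad(y) = -1.2726, v = y - alpha*grad = 6.6727
  prox(v) = soft_thresh(6.6727, 0.2331) = 6.4396
f(x_3) = 1*6.4396^2 - 14*6.4396 + 0.96*|6.4396| = -42.5039


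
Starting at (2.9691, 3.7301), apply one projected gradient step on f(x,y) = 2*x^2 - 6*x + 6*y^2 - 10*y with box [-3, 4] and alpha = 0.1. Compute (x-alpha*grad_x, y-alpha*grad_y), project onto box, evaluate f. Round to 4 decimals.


Step 1: Compute gradient at (2.9691, 3.7301).
grad_x = 2*2*2.9691 - 6 = 5.8764
grad_y = 2*6*3.7301 - 10 = 34.7612
Step 2: Gradient step.
x_raw = 2.9691 - 0.1*5.8764 = 2.3815
y_raw = 3.7301 - 0.1*34.7612 = 0.254
Step 3: Project onto [-3, 4].
x_proj = clip(2.3815) = 2.3815
y_proj = clip(0.254) = 0.254
Step 4: Evaluate f.
f(2.3815, 0.254) = -5.0988


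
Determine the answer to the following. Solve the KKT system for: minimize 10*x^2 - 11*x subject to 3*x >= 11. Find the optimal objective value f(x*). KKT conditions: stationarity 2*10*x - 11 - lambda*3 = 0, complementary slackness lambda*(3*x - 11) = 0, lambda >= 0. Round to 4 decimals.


Step 1: Try lambda = 0 (constraint inactive).
x_unc = 11/(2*10) = 0.55
Check: 3*0.55 = 1.65 < 11 -- violated!
Step 2: Constraint must be active: 3*x = 11
x* = 11/3 = 3.6667 (rounded; the exact value 11/3 is used below)
lambda = (2*10*(11/3) - 11)/3 = 20.7778
Step 3: Compute optimal value.
f(x*) = 10*(11/3)^2 - 11*(11/3) = 94.1111


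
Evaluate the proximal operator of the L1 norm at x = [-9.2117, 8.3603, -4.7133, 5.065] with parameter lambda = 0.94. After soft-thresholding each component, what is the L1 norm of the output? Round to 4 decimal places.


Soft-thresholding with lambda = 0.94:
prox(-9.2117) = sign(-9.2117)*max(|-9.2117| - 0.94, 0) = -8.2717
prox(8.3603) = sign(8.3603)*max(|8.3603| - 0.94, 0) = 7.4203
prox(-4.7133) = sign(-4.7133)*max(|-4.7133| - 0.94, 0) = -3.7733
prox(5.065) = sign(5.065)*max(|5.065| - 0.94, 0) = 4.125
prox(x) = [-8.2717, 7.4203, -3.7733, 4.125]
||prox(x)||_1 = 8.2717 + 7.4203 + 3.7733 + 4.125 = 23.5903


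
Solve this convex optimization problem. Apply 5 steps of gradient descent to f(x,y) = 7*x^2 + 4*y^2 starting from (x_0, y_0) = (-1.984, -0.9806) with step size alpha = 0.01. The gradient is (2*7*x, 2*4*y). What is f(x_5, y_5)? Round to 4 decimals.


Gradient descent on f(x,y) = 7*x^2 + 4*y^2.
Starting point: (-1.984, -0.9806), alpha = 0.01
Step 1: grad_x = 2*7*-1.984 = -27.776, grad_y = 2*4*-0.9806 = -7.8448
  x_1 = -1.984 - 0.01*-27.776 = -1.7062
  y_1 = -0.9806 - 0.01*-7.8448 = -0.9022
Step 2: grad_x = 2*7*-1.7062 = -23.8874, grad_y = 2*4*-0.9022 = -7.2172
  x_2 = -1.7062 - 0.01*-23.8874 = -1.4674
  y_2 = -0.9022 - 0.01*-7.2172 = -0.83
Step 3: grad_x = 2*7*-1.4674 = -20.5431, grad_y = 2*4*-0.83 = -6.6398
  x_3 = -1.4674 - 0.01*-20.5431 = -1.2619
  y_3 = -0.83 - 0.01*-6.6398 = -0.7636
Step 4: grad_x = 2*7*-1.2619 = -17.6671, grad_y = 2*4*-0.7636 = -6.1087
  x_4 = -1.2619 - 0.01*-17.6671 = -1.0853
  y_4 = -0.7636 - 0.01*-6.1087 = -0.7025
Step 5: grad_x = 2*7*-1.0853 = -15.1937, grad_y = 2*4*-0.7025 = -5.62
  x_5 = -1.0853 - 0.01*-15.1937 = -0.9333
  y_5 = -0.7025 - 0.01*-5.62 = -0.6463
f(-0.9333, -0.6463) = 7*(-0.9333)^2 + 4*(-0.6463)^2 = 7.7685


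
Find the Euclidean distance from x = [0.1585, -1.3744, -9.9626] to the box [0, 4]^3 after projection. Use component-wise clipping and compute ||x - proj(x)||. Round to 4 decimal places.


Project each component onto [0, 4].
clip(0.1585) = 0.1585, clip(-1.3744) = 0.0, clip(-9.9626) = 0.0
Projection = [0.1585, 0.0, 0.0]
Squared diffs: [0.0, 1.889, 99.2534]
Distance = sqrt(101.1424) = 10.057


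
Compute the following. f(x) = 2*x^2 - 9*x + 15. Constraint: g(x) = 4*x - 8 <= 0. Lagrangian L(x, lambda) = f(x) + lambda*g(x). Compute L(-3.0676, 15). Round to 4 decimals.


Step 1: Evaluate f(x).
f(-3.0676) = 2*(-3.0676)^2 - 9*(-3.0676) + 15 = 61.4287
Step 2: Evaluate g(x).
g(-3.0676) = 4*-3.0676 - 8 = -20.2704
Step 3: Compute Lagrangian.
L = 61.4287 + 15*-20.2704 = -242.6273


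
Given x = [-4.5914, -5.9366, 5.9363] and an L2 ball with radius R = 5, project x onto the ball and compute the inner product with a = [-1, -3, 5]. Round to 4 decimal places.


Step 1: Compute ||x|| (intermediates to 6 decimals).
||x|| = sqrt((-4.5914)^2 + (-5.9366)^2 + 5.9363^2) = 9.568899
Step 2: Project.
Since ||x|| > R, scale = R/||x|| = 5/9.568899 = 0.522526, proj(x) = scale * x
proj(x) = [-2.399126, -3.102028, 3.101871]
Step 3: Dot product.
a^T * proj(x) = -1*(-2.399126) - 3*(-3.102028) + 5*3.101871 = 27.2146


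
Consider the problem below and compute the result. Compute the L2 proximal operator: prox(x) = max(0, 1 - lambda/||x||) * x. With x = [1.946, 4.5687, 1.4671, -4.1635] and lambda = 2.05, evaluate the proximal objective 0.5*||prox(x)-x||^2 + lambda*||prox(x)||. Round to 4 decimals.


Step 1: Compute ||x||.
||x|| = 6.6443
Step 2: Compute scaling factor.
scale = max(0, 1 - 2.05/6.6443) = 0.6915
Step 3: prox(x) = [1.3456, 3.1591, 1.0144, -2.8789]
||prox(x)|| = 4.5943
Step 4: Proximal objective.
0.5*||prox-x||^2 = 2.1013
lambda*||prox|| = 9.4183
Total = 11.5196


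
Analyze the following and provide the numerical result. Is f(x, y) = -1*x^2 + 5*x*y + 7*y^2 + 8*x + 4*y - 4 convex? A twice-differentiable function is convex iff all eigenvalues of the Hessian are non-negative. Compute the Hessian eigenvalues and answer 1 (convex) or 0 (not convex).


The Hessian of f(x,y) = -1*x^2 + 5*x*y + 7*y^2 + 8*x + 4*y - 4 is:
H = [[-2, 5], [5, 14]]
Trace = -2 + 14 = 12
Determinant = -2*14 - (5)^2 = -53
Discriminant = (12)^2 - 4*-53 = 356.0
Eigenvalues: lambda_1 = -3.434, lambda_2 = 15.434
The function is not convex.

0


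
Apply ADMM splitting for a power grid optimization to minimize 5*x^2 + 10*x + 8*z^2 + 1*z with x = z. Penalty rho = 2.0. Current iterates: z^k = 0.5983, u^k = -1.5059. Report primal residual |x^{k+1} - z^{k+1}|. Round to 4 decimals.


ADMM iteration with rho = 2.0, z^k = 0.5983, u^k = -1.5059
Step 1: x-update.
Minimize 5*x^2 + 10*x + (2.0/2)*(x - 0.5983 - 1.5059)^2
FOC: (2*5 + 2.0)*x = -10 + 2.0*(0.5983 + 1.5059)
x^{k+1} = -0.4826
Step 2: z-update.
Minimize 8*z^2 + 1*z + (2.0/2)*(-0.4826 - z - 1.5059)^2
FOC: (2*8 + 2.0)*z = -1 + 2.0*(-0.4826 - 1.5059)
z^{k+1} = -0.2765
Step 3: u-update.
u^{k+1} = -1.5059 - 0.4826 + 0.2765 = -1.712
Step 4: Primal residual = |-0.4826 + 0.2765| = 0.2061


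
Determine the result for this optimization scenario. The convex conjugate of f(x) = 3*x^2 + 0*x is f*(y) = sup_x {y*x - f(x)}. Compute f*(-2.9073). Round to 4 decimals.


f*(y) = sup_x {y*x - a*x^2 - b*x} = sup_x {(y-b)*x - a*x^2}
FOC: (y - b) - 2a*x = 0 => x* = (y - b)/(2a)
x* = (-2.9073 - 0)/(2*3) = -0.4846
f*(-2.9073) = (y-b)^2/(4a) = (-2.9073 - 0)^2/(4*3)
= 8.4524/12 = 0.7044


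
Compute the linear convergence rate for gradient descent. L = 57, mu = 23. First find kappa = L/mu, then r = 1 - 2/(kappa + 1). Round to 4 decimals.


Step 1: Compute the condition number.
kappa = L/mu = 57/23 = 2.4783
Step 2: Compute the convergence rate.
r = 1 - 2/(kappa + 1) = 1 - 2*mu/(L + mu) = (L - mu)/(L + mu) = 34/80 = 0.425


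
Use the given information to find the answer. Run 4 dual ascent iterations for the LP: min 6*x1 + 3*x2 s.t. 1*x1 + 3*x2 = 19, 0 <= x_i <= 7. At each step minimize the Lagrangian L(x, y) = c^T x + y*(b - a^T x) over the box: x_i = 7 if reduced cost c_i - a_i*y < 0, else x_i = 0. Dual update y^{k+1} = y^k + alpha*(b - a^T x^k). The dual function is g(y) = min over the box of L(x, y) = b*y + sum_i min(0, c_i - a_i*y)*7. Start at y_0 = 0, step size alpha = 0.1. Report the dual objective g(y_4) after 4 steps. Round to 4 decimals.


Dual ascent for LP: min 6*x1 + 3*x2, 1*x1 + 3*x2 = 19, 0 <= x_i <= 7
Step 1: y^k = 0.0, reduced costs: (6.0, 3.0)
  x^k = (0.0, 0.0), subgradient = b - a^T x = 19.0
  y^{k+1} = 0.0 + 0.1*19.0 = 1.9
Step 2: y^k = 1.9, reduced costs: (4.1, -2.7)
  x^k = (0.0, 7.0), subgradient = b - a^T x = -2.0
  y^{k+1} = 1.9 + 0.1*-2.0 = 1.7
Step 3: y^k = 1.7, reduced costs: (4.3, -2.1)
  x^k = (0.0, 7.0), subgradient = b - a^T x = -2.0
  y^{k+1} = 1.7 + 0.1*-2.0 = 1.5
Step 4: y^k = 1.5, reduced costs: (4.5, -1.5)
  x^k = (0.0, 7.0), subgradient = b - a^T x = -2.0
  y^{k+1} = 1.5 + 0.1*-2.0 = 1.3
Dual objective at y_4 = 1.3: reduced costs (4.7, -0.9), box minimizer x = (0.0, 7.0)
g(y_4) = b*y + (c1 - a1*y)*x1 + (c2 - a2*y)*x2 = 19*1.3 + 4.7*0.0 + (-0.9)*7.0 = 24.7 + 0.0 - 6.3 = 18.4


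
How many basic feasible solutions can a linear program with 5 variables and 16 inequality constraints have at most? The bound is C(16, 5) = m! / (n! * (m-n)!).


Each vertex corresponds to some choice of n active constraints out of m, so the number of vertices is at most C(m, n) = m! / (n!(m-n)!).
m = 16, n = 5
Numerator: 16 * 15 * 14 * 13 * 12
Denominator: 5! = 120
C(16, 5) = 4368


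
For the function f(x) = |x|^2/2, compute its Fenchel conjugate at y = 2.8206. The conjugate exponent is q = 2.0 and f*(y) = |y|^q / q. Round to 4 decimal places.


The conjugate exponent q satisfies 1/p + 1/q = 1.
p = 2, so q = 2/(2 - 1) = 2.0
|y|^q = 2.8206^2.0 = 7.9558
f*(2.8206) = 7.9558 / 2.0 = 3.9779


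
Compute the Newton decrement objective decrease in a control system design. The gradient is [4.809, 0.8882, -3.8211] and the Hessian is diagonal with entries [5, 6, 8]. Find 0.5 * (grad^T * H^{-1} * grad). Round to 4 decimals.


Step 1: H is diagonal, so H^(-1) * g = [0.9618, 0.148, -0.4776].
Step 2: g^T H^(-1) g = sum_i g_i^2 / H_ii
  = (4.809)^2/5 + (0.8882)^2/6 + (-3.8211)^2/8
  = 4.6253 + 0.1315 + 1.8251 = 6.5819
Step 3: Objective decrease = 0.5 * g^T H^(-1) g = 3.2909


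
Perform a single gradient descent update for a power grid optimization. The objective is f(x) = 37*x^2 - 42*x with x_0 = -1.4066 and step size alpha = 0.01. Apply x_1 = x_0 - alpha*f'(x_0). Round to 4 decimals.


We compute the gradient at x_0 and apply the update.
f'(x) = 74*x - 42
f'(-1.4066) = 74*-1.4066 - 42 = -146.0884
x_1 = -1.4066 - 0.01*-146.0884 = 0.0543


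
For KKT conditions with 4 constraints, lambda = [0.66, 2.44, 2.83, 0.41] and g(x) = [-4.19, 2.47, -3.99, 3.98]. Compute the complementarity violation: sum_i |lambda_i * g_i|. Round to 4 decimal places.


KKT complementary slackness check:
lambda_1 * g_1 = 0.66 * -4.19 = -2.7654
lambda_2 * g_2 = 2.44 * 2.47 = 6.0268
lambda_3 * g_3 = 2.83 * -3.99 = -11.2917
lambda_4 * g_4 = 0.41 * 3.98 = 1.6318
Total violation = 2.7654 + 6.0268 + 11.2917 + 1.6318 = 21.7157


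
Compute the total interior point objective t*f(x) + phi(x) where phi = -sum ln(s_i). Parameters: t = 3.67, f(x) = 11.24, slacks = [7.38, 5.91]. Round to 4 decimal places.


Step 1: Compute log-barrier.
ln values: [1.9988, 1.7766]
phi = -(1.9988 + 1.7766) = -3.7754
Step 2: Compute augmented objective.
t*f(x) = 3.67*11.24 = 41.2508
Total = 41.2508 - 3.7754 = 37.4754


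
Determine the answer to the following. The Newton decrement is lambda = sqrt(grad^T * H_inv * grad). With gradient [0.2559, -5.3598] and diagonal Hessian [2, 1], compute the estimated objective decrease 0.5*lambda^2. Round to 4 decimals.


Step 1: H is diagonal, so H^(-1) * g = [0.128, -5.3598].
Step 2: g^T H^(-1) g = sum_i g_i^2 / H_ii
  = (0.2559)^2/2 + (-5.3598)^2/1
  = 0.0327 + 28.7275 = 28.7602
Step 3: Objective decrease = 0.5 * g^T H^(-1) g = 14.3801


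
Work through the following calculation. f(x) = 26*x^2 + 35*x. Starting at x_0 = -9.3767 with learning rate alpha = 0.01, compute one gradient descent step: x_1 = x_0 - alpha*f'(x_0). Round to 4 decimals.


We compute the gradient at x_0 and apply the update.
f'(x) = 52*x + 35
f'(-9.3767) = 52*-9.3767 + 35 = -452.5884
x_1 = -9.3767 - 0.01*-452.5884 = -4.8508


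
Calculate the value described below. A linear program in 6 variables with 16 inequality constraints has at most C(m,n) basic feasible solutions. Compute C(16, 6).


Each vertex corresponds to some choice of n active constraints out of m, so the number of vertices is at most C(m, n) = m! / (n!(m-n)!).
m = 16, n = 6
Numerator: 16 * 15 * 14 * 13 * 12 * 11
Denominator: 6! = 720
C(16, 6) = 8008


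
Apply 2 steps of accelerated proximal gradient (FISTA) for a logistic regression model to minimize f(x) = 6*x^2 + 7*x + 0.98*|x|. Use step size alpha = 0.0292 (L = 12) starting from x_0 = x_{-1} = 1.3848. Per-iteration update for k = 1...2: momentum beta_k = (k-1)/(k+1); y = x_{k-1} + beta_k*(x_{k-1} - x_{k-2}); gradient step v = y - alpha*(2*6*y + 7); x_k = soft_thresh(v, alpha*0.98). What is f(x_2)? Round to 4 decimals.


FISTA on f(x) = 6*x^2 + 7*x + 0.98*|x|
L = 12, alpha = 0.0292
Iteration 1: beta = 0.0, y = 1.3848 + 0.0*(1.3848 - 1.3848) = 1.3848
  grad(y) = 23.6176, v = y - alpha*grad = 0.6952
  prox(v) = soft_thresh(0.6952, 0.0286) = 0.6666
Iteration 2: beta = 0.3333, y = 0.6666 + 0.3333*(0.6666 - 1.3848) = 0.4271
  grad(y) = 12.1256, v = y - alpha*grad = 0.0731
  prox(v) = soft_thresh(0.0731, 0.0286) = 0.0444
f(x_2) = 6*0.0444^2 + 7*0.0444 + 0.98*|0.0444| = 0.3666


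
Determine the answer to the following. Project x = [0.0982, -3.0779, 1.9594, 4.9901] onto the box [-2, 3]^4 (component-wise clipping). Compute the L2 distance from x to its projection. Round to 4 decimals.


Project each component onto [-2, 3].
clip(0.0982) = 0.0982, clip(-3.0779) = -2.0, clip(1.9594) = 1.9594, clip(4.9901) = 3.0
Projection = [0.0982, -2.0, 1.9594, 3.0]
Squared diffs: [0.0, 1.1619, 0.0, 3.9605]
Distance = sqrt(5.1224) = 2.2633


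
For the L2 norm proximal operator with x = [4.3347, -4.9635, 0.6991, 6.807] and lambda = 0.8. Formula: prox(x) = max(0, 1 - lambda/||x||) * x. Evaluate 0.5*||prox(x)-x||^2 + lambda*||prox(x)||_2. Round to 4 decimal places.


Step 1: Compute ||x||.
||x|| = 9.5
Step 2: Compute scaling factor.
scale = max(0, 1 - 0.8/9.5) = 0.9158
Step 3: prox(x) = [3.9697, -4.5455, 0.6402, 6.2338]
||prox(x)|| = 8.7
Step 4: Proximal objective.
0.5*||prox-x||^2 = 0.32
lambda*||prox|| = 6.96
Total = 7.28


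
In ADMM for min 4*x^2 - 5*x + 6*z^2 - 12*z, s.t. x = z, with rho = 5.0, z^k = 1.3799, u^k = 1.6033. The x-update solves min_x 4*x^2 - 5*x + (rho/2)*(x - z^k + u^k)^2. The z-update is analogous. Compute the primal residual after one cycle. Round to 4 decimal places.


ADMM iteration with rho = 5.0, z^k = 1.3799, u^k = 1.6033
Step 1: x-update.
Minimize 4*x^2 - 5*x + (5.0/2)*(x - 1.3799 + 1.6033)^2
FOC: (2*4 + 5.0)*x = 5 + 5.0*(1.3799 - 1.6033)
x^{k+1} = 0.2987
Step 2: z-update.
Minimize 6*z^2 - 12*z + (5.0/2)*(0.2987 - z + 1.6033)^2
FOC: (2*6 + 5.0)*z = 12 + 5.0*(0.2987 + 1.6033)
z^{k+1} = 1.2653
Step 3: u-update.
u^{k+1} = 1.6033 + 0.2987 - 1.2653 = 0.6367
Step 4: Primal residual = |0.2987 - 1.2653| = 0.9666


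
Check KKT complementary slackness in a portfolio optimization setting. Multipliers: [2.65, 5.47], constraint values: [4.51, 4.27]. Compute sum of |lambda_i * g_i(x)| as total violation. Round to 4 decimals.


KKT complementary slackness check:
lambda_1 * g_1 = 2.65 * 4.51 = 11.9515
lambda_2 * g_2 = 5.47 * 4.27 = 23.3569
Total violation = 11.9515 + 23.3569 = 35.3084


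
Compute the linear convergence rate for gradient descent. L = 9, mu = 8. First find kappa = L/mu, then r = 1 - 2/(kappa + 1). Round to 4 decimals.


Step 1: Compute the condition number.
kappa = L/mu = 9/8 = 1.125
Step 2: Compute the convergence rate.
r = 1 - 2/(kappa + 1) = 1 - 2*mu/(L + mu) = (L - mu)/(L + mu) = 1/17 = 0.0588


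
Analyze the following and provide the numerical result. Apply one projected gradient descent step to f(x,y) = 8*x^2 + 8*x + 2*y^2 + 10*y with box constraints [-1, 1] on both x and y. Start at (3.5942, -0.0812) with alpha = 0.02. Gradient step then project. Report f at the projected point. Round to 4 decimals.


Step 1: Compute gradient at (3.5942, -0.0812).
grad_x = 2*8*3.5942 + 8 = 65.5072
grad_y = 2*2*-0.0812 + 10 = 9.6752
Step 2: Gradient step.
x_raw = 3.5942 - 0.02*65.5072 = 2.2841
y_raw = -0.0812 - 0.02*9.6752 = -0.2747
Step 3: Project onto [-1, 1].
x_proj = clip(2.2841) = 1.0
y_proj = clip(-0.2747) = -0.2747
Step 4: Evaluate f.
f(1.0, -0.2747) = 13.4039


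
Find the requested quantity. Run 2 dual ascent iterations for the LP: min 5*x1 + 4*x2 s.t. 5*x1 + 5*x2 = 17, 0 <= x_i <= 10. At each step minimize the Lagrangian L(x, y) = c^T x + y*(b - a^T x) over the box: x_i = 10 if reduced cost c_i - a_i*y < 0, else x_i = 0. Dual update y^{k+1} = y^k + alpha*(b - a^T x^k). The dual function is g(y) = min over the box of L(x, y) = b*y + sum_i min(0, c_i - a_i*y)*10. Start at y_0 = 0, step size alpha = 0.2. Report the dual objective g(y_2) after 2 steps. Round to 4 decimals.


Dual ascent for LP: min 5*x1 + 4*x2, 5*x1 + 5*x2 = 17, 0 <= x_i <= 10
Step 1: y^k = 0.0, reduced costs: (5.0, 4.0)
  x^k = (0.0, 0.0), subgradient = b - a^T x = 17.0
  y^{k+1} = 0.0 + 0.2*17.0 = 3.4
Step 2: y^k = 3.4, reduced costs: (-12.0, -13.0)
  x^k = (10.0, 10.0), subgradient = b - a^T x = -83.0
  y^{k+1} = 3.4 + 0.2*-83.0 = -13.2
Dual objective at y_2 = -13.2: reduced costs (71.0, 70.0), box minimizer x = (0.0, 0.0)
g(y_2) = b*y + (c1 - a1*y)*x1 + (c2 - a2*y)*x2 = 17*(-13.2) + 71.0*0.0 + 70.0*0.0 = -224.4 + 0.0 + 0.0 = -224.4
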